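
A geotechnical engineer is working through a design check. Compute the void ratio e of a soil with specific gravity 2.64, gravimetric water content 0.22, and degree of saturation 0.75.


Using the relation e = Gs * w / S
e = 2.64 * 0.22 / 0.75
e = 0.7744


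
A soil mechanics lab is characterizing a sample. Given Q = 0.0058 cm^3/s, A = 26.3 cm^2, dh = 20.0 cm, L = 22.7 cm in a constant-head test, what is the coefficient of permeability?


Compute hydraulic gradient:
i = dh / L = 20.0 / 22.7 = 0.881057
Then apply Darcy's law:
k = Q / (A * i)
k = 0.0058 / (26.3 * 0.881057)
k = 0.0058 / 23.1718
k = 0.00025 cm/s


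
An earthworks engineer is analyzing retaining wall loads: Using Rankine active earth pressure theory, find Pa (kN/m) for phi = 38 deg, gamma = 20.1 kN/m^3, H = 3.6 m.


Result: 30.98 kN/m

Derivation:
Compute active earth pressure coefficient:
Ka = tan^2(45 - phi/2) = tan^2(26.0) = 0.237883
Compute active force:
Pa = 0.5 * Ka * gamma * H^2
Pa = 0.5 * 0.237883 * 20.1 * 3.6^2
Pa = 30.98 kN/m


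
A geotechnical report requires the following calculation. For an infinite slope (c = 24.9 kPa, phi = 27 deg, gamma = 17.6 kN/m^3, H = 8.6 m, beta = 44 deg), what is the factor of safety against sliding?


Result: 0.857

Derivation:
Using Fs = c / (gamma*H*sin(beta)*cos(beta)) + tan(phi)/tan(beta)
Cohesion contribution = 24.9 / (17.6*8.6*sin(44)*cos(44))
Cohesion contribution = 0.329217
Friction contribution = tan(27)/tan(44) = 0.527629
Fs = 0.329217 + 0.527629
Fs = 0.857


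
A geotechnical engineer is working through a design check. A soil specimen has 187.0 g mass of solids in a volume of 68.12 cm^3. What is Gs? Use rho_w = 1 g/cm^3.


Using Gs = m_s / (V_s * rho_w)
Since rho_w = 1 g/cm^3:
Gs = 187.0 / 68.12
Gs = 2.745


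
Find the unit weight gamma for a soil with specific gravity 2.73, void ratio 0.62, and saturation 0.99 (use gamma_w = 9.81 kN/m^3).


Using gamma = gamma_w * (Gs + S*e) / (1 + e)
Numerator: Gs + S*e = 2.73 + 0.99*0.62 = 3.3438
Denominator: 1 + e = 1 + 0.62 = 1.62
gamma = 9.81 * 3.3438 / 1.62
gamma = 20.249 kN/m^3


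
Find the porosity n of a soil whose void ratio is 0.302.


Result: 0.232

Derivation:
Using the relation n = e / (1 + e)
n = 0.302 / (1 + 0.302)
n = 0.302 / 1.302
n = 0.232


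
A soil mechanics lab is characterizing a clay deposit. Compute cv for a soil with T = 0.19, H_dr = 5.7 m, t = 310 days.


Result: 0.01991 m^2/day

Derivation:
Using cv = T * H_dr^2 / t
H_dr^2 = 5.7^2 = 32.49
cv = 0.19 * 32.49 / 310
cv = 0.01991 m^2/day


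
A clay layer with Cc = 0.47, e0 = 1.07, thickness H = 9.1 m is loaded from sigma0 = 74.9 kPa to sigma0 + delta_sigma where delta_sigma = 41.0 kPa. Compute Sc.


Result: 0.3918 m

Derivation:
Using Sc = Cc * H / (1 + e0) * log10((sigma0 + delta_sigma) / sigma0)
Stress ratio = (74.9 + 41.0) / 74.9 = 1.5474
log10(1.5474) = 0.189602
Cc * H / (1 + e0) = 0.47 * 9.1 / (1 + 1.07) = 2.06618
Sc = 2.06618 * 0.189602
Sc = 0.3918 m


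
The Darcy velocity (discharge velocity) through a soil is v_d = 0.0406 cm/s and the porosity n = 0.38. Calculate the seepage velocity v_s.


Result: 0.10684 cm/s

Derivation:
Using v_s = v_d / n
v_s = 0.0406 / 0.38
v_s = 0.10684 cm/s


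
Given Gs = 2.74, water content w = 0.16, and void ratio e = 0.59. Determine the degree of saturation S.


Result: 0.7431

Derivation:
Using S = Gs * w / e
S = 2.74 * 0.16 / 0.59
S = 0.7431


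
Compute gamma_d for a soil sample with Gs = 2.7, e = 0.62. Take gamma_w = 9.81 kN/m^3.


Result: 16.35 kN/m^3

Derivation:
Using gamma_d = Gs * gamma_w / (1 + e)
gamma_d = 2.7 * 9.81 / (1 + 0.62)
gamma_d = 2.7 * 9.81 / 1.62
gamma_d = 16.35 kN/m^3


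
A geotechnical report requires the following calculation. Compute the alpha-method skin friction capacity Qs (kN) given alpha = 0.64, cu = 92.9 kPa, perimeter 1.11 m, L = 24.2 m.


Result: 1597.11 kN

Derivation:
Using Qs = alpha * cu * perimeter * L
Qs = 0.64 * 92.9 * 1.11 * 24.2
Qs = 1597.11 kN


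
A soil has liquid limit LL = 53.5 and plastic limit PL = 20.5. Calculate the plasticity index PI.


Using PI = LL - PL
PI = 53.5 - 20.5
PI = 33.0


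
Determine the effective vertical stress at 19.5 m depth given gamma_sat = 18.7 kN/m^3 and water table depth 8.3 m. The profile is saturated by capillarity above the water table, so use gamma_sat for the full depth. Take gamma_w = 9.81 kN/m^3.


Total stress = gamma_sat * depth
sigma = 18.7 * 19.5 = 364.65 kPa
Pore water pressure u = gamma_w * (depth - d_wt)
u = 9.81 * (19.5 - 8.3) = 109.872 kPa
Effective stress = sigma - u
sigma' = 364.65 - 109.872 = 254.78 kPa


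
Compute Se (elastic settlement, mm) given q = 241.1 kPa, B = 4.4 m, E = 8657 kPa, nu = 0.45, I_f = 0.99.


Using Se = q * B * (1 - nu^2) * I_f / E
1 - nu^2 = 1 - 0.45^2 = 0.7975
Se = 241.1 * 4.4 * 0.7975 * 0.99 / 8657
Se = 0.096749 m
Convert to mm: Se = 0.096749 * 1000 = 96.749 mm


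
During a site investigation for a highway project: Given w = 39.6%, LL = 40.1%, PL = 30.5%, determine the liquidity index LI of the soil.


First compute the plasticity index:
PI = LL - PL = 40.1 - 30.5 = 9.6
Then compute the liquidity index:
LI = (w - PL) / PI
LI = (39.6 - 30.5) / 9.6
LI = 0.948


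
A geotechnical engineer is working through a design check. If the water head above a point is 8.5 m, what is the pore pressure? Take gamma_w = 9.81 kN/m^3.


Result: 83.39 kPa

Derivation:
Using u = gamma_w * h_w
u = 9.81 * 8.5
u = 83.39 kPa


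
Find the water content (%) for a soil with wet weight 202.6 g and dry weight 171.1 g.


Result: 18.41 %

Derivation:
Using w = (m_wet - m_dry) / m_dry * 100
m_wet - m_dry = 202.6 - 171.1 = 31.5 g
w = 31.5 / 171.1 * 100
w = 18.41 %


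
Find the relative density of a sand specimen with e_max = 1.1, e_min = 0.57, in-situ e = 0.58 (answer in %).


Using Dr = (e_max - e) / (e_max - e_min) * 100
e_max - e = 1.1 - 0.58 = 0.52
e_max - e_min = 1.1 - 0.57 = 0.53
Dr = 0.52 / 0.53 * 100
Dr = 98.11 %


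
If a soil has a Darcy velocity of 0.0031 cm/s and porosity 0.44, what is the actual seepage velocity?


Result: 0.00705 cm/s

Derivation:
Using v_s = v_d / n
v_s = 0.0031 / 0.44
v_s = 0.00705 cm/s


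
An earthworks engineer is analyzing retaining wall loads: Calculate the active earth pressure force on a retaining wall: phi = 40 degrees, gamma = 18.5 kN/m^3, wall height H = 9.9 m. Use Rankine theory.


Result: 197.13 kN/m

Derivation:
Compute active earth pressure coefficient:
Ka = tan^2(45 - phi/2) = tan^2(25.0) = 0.217443
Compute active force:
Pa = 0.5 * Ka * gamma * H^2
Pa = 0.5 * 0.217443 * 18.5 * 9.9^2
Pa = 197.13 kN/m


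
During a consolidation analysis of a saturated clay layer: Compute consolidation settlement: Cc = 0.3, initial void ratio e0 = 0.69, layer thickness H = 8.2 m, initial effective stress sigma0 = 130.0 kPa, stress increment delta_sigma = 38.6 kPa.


Result: 0.1644 m

Derivation:
Using Sc = Cc * H / (1 + e0) * log10((sigma0 + delta_sigma) / sigma0)
Stress ratio = (130.0 + 38.6) / 130.0 = 1.29692
log10(1.29692) = 0.112914
Cc * H / (1 + e0) = 0.3 * 8.2 / (1 + 0.69) = 1.45562
Sc = 1.45562 * 0.112914
Sc = 0.1644 m


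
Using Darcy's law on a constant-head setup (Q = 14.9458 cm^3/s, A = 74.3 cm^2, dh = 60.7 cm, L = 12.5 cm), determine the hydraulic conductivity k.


Compute hydraulic gradient:
i = dh / L = 60.7 / 12.5 = 4.856
Then apply Darcy's law:
k = Q / (A * i)
k = 14.9458 / (74.3 * 4.856)
k = 14.9458 / 360.801
k = 0.041424 cm/s


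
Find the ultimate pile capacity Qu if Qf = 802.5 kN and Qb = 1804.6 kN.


Using Qu = Qf + Qb
Qu = 802.5 + 1804.6
Qu = 2607.1 kN


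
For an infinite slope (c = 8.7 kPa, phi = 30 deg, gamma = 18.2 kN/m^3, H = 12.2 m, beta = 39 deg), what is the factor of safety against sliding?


Using Fs = c / (gamma*H*sin(beta)*cos(beta)) + tan(phi)/tan(beta)
Cohesion contribution = 8.7 / (18.2*12.2*sin(39)*cos(39))
Cohesion contribution = 0.080115
Friction contribution = tan(30)/tan(39) = 0.712968
Fs = 0.080115 + 0.712968
Fs = 0.793


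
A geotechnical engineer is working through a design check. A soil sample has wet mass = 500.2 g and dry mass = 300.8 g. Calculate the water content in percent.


Using w = (m_wet - m_dry) / m_dry * 100
m_wet - m_dry = 500.2 - 300.8 = 199.4 g
w = 199.4 / 300.8 * 100
w = 66.29 %


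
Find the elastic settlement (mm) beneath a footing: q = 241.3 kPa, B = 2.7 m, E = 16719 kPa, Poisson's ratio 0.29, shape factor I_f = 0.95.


Result: 33.906 mm

Derivation:
Using Se = q * B * (1 - nu^2) * I_f / E
1 - nu^2 = 1 - 0.29^2 = 0.9159
Se = 241.3 * 2.7 * 0.9159 * 0.95 / 16719
Se = 0.033906 m
Convert to mm: Se = 0.033906 * 1000 = 33.906 mm


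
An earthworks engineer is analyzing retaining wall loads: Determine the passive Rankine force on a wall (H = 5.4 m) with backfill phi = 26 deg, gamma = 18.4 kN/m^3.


Compute passive earth pressure coefficient:
Kp = tan^2(45 + phi/2) = tan^2(58.0) = 2.561071
Compute passive force:
Pp = 0.5 * Kp * gamma * H^2
Pp = 0.5 * 2.561071 * 18.4 * 5.4^2
Pp = 687.06 kN/m


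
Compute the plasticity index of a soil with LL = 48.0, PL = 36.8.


Result: 11.2

Derivation:
Using PI = LL - PL
PI = 48.0 - 36.8
PI = 11.2


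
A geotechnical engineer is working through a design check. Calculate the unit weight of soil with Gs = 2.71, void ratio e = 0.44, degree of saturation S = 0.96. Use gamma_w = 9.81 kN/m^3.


Using gamma = gamma_w * (Gs + S*e) / (1 + e)
Numerator: Gs + S*e = 2.71 + 0.96*0.44 = 3.1324
Denominator: 1 + e = 1 + 0.44 = 1.44
gamma = 9.81 * 3.1324 / 1.44
gamma = 21.339 kN/m^3


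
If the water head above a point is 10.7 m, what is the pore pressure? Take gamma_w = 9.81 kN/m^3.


Using u = gamma_w * h_w
u = 9.81 * 10.7
u = 104.97 kPa


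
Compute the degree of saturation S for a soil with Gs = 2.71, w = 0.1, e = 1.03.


Result: 0.2631

Derivation:
Using S = Gs * w / e
S = 2.71 * 0.1 / 1.03
S = 0.2631


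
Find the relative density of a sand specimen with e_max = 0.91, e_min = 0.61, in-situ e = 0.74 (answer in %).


Using Dr = (e_max - e) / (e_max - e_min) * 100
e_max - e = 0.91 - 0.74 = 0.17
e_max - e_min = 0.91 - 0.61 = 0.3
Dr = 0.17 / 0.3 * 100
Dr = 56.67 %


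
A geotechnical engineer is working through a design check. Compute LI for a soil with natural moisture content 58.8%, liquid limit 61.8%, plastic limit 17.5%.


First compute the plasticity index:
PI = LL - PL = 61.8 - 17.5 = 44.3
Then compute the liquidity index:
LI = (w - PL) / PI
LI = (58.8 - 17.5) / 44.3
LI = 0.932


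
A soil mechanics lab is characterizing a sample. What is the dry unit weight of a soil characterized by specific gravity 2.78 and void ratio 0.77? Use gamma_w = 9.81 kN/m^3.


Result: 15.408 kN/m^3

Derivation:
Using gamma_d = Gs * gamma_w / (1 + e)
gamma_d = 2.78 * 9.81 / (1 + 0.77)
gamma_d = 2.78 * 9.81 / 1.77
gamma_d = 15.408 kN/m^3


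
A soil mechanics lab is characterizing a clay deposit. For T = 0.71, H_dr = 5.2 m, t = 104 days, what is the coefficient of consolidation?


Result: 0.1846 m^2/day

Derivation:
Using cv = T * H_dr^2 / t
H_dr^2 = 5.2^2 = 27.04
cv = 0.71 * 27.04 / 104
cv = 0.1846 m^2/day


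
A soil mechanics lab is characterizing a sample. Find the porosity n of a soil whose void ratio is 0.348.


Using the relation n = e / (1 + e)
n = 0.348 / (1 + 0.348)
n = 0.348 / 1.348
n = 0.2582


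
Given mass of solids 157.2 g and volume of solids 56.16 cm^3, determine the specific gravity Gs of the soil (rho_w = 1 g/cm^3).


Using Gs = m_s / (V_s * rho_w)
Since rho_w = 1 g/cm^3:
Gs = 157.2 / 56.16
Gs = 2.799


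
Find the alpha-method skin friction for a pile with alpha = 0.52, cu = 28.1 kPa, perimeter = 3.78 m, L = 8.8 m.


Result: 486.05 kN

Derivation:
Using Qs = alpha * cu * perimeter * L
Qs = 0.52 * 28.1 * 3.78 * 8.8
Qs = 486.05 kN


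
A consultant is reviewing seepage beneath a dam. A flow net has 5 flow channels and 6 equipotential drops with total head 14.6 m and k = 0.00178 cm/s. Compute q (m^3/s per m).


Result: 0.0002166 m^3/s per m

Derivation:
Convert k to m/s for unit consistency with H:
k = 0.00178 cm/s = 0.00178 / 100 m/s = 1.78e-05 m/s
Using q = k * H * Nf / Nd
Nf / Nd = 5 / 6 = 0.8333
q = 1.78e-05 * 14.6 * 0.8333
q = 0.0002166 m^3/s per m


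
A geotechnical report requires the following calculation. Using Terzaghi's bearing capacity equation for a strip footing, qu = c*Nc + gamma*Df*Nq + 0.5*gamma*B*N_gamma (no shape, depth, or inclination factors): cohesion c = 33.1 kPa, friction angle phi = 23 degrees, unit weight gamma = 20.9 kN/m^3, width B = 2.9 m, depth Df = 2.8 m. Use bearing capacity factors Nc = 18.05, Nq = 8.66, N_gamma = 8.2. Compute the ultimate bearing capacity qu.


Compute qu = c*Nc + gamma*Df*Nq + 0.5*gamma*B*N_gamma
Term 1: 33.1 * 18.05 = 597.455
Term 2: 20.9 * 2.8 * 8.66 = 506.7832
Term 3: 0.5 * 20.9 * 2.9 * 8.2 = 248.501
qu = 597.455 + 506.7832 + 248.501
qu = 1352.74 kPa


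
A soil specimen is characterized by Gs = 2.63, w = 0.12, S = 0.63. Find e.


Using the relation e = Gs * w / S
e = 2.63 * 0.12 / 0.63
e = 0.501


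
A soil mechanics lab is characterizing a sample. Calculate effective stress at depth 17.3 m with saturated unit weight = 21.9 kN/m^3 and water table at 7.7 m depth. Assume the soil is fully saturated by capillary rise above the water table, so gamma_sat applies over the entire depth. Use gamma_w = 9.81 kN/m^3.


Total stress = gamma_sat * depth
sigma = 21.9 * 17.3 = 378.87 kPa
Pore water pressure u = gamma_w * (depth - d_wt)
u = 9.81 * (17.3 - 7.7) = 94.176 kPa
Effective stress = sigma - u
sigma' = 378.87 - 94.176 = 284.69 kPa


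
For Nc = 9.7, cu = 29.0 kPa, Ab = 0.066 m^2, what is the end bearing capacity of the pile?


Using Qb = Nc * cu * Ab
Qb = 9.7 * 29.0 * 0.066
Qb = 18.57 kN


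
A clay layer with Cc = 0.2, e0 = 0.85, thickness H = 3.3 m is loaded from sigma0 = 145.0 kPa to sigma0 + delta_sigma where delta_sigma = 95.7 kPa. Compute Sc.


Using Sc = Cc * H / (1 + e0) * log10((sigma0 + delta_sigma) / sigma0)
Stress ratio = (145.0 + 95.7) / 145.0 = 1.66
log10(1.66) = 0.220108
Cc * H / (1 + e0) = 0.2 * 3.3 / (1 + 0.85) = 0.356757
Sc = 0.356757 * 0.220108
Sc = 0.0785 m


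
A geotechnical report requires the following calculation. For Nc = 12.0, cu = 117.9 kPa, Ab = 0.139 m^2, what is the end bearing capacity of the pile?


Result: 196.66 kN

Derivation:
Using Qb = Nc * cu * Ab
Qb = 12.0 * 117.9 * 0.139
Qb = 196.66 kN


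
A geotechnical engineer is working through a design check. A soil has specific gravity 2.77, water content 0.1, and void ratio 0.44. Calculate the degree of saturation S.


Result: 0.6295

Derivation:
Using S = Gs * w / e
S = 2.77 * 0.1 / 0.44
S = 0.6295


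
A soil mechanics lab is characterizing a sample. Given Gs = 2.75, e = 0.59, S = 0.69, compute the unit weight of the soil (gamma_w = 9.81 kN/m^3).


Using gamma = gamma_w * (Gs + S*e) / (1 + e)
Numerator: Gs + S*e = 2.75 + 0.69*0.59 = 3.1571
Denominator: 1 + e = 1 + 0.59 = 1.59
gamma = 9.81 * 3.1571 / 1.59
gamma = 19.479 kN/m^3


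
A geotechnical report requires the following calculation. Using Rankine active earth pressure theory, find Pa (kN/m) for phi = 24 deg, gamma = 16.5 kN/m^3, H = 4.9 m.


Compute active earth pressure coefficient:
Ka = tan^2(45 - phi/2) = tan^2(33.0) = 0.42173
Compute active force:
Pa = 0.5 * Ka * gamma * H^2
Pa = 0.5 * 0.42173 * 16.5 * 4.9^2
Pa = 83.54 kN/m


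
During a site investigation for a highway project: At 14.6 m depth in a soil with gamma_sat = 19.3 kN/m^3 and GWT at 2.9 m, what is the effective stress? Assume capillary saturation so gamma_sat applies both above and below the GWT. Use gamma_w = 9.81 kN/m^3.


Total stress = gamma_sat * depth
sigma = 19.3 * 14.6 = 281.78 kPa
Pore water pressure u = gamma_w * (depth - d_wt)
u = 9.81 * (14.6 - 2.9) = 114.777 kPa
Effective stress = sigma - u
sigma' = 281.78 - 114.777 = 167.0 kPa


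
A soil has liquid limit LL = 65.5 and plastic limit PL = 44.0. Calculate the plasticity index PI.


Using PI = LL - PL
PI = 65.5 - 44.0
PI = 21.5


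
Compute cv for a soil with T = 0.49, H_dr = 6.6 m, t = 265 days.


Using cv = T * H_dr^2 / t
H_dr^2 = 6.6^2 = 43.56
cv = 0.49 * 43.56 / 265
cv = 0.08054 m^2/day


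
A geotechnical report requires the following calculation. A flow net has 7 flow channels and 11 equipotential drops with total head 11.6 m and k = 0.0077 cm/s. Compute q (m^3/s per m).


Convert k to m/s for unit consistency with H:
k = 0.0077 cm/s = 0.0077 / 100 m/s = 7.7e-05 m/s
Using q = k * H * Nf / Nd
Nf / Nd = 7 / 11 = 0.6364
q = 7.7e-05 * 11.6 * 0.6364
q = 0.0005684 m^3/s per m


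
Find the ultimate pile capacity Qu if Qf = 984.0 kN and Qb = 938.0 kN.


Using Qu = Qf + Qb
Qu = 984.0 + 938.0
Qu = 1922.0 kN


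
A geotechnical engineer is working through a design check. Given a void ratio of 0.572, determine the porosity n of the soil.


Result: 0.3639

Derivation:
Using the relation n = e / (1 + e)
n = 0.572 / (1 + 0.572)
n = 0.572 / 1.572
n = 0.3639


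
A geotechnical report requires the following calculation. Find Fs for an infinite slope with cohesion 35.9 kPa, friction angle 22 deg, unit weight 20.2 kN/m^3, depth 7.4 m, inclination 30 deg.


Result: 1.254

Derivation:
Using Fs = c / (gamma*H*sin(beta)*cos(beta)) + tan(phi)/tan(beta)
Cohesion contribution = 35.9 / (20.2*7.4*sin(30)*cos(30))
Cohesion contribution = 0.554639
Friction contribution = tan(22)/tan(30) = 0.699794
Fs = 0.554639 + 0.699794
Fs = 1.254


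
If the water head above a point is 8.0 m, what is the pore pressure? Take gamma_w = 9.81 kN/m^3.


Using u = gamma_w * h_w
u = 9.81 * 8.0
u = 78.48 kPa


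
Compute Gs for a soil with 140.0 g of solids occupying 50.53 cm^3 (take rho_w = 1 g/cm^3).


Result: 2.771

Derivation:
Using Gs = m_s / (V_s * rho_w)
Since rho_w = 1 g/cm^3:
Gs = 140.0 / 50.53
Gs = 2.771


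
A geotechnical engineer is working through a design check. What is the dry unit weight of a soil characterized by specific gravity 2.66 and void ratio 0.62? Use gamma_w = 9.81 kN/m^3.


Using gamma_d = Gs * gamma_w / (1 + e)
gamma_d = 2.66 * 9.81 / (1 + 0.62)
gamma_d = 2.66 * 9.81 / 1.62
gamma_d = 16.108 kN/m^3


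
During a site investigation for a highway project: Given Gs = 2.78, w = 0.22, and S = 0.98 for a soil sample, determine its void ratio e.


Using the relation e = Gs * w / S
e = 2.78 * 0.22 / 0.98
e = 0.6241


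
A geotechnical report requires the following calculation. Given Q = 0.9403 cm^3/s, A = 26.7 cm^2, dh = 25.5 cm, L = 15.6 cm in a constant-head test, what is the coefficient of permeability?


Compute hydraulic gradient:
i = dh / L = 25.5 / 15.6 = 1.63462
Then apply Darcy's law:
k = Q / (A * i)
k = 0.9403 / (26.7 * 1.63462)
k = 0.9403 / 43.6442
k = 0.021545 cm/s


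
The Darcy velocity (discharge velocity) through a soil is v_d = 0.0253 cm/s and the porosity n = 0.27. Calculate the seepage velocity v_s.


Using v_s = v_d / n
v_s = 0.0253 / 0.27
v_s = 0.0937 cm/s


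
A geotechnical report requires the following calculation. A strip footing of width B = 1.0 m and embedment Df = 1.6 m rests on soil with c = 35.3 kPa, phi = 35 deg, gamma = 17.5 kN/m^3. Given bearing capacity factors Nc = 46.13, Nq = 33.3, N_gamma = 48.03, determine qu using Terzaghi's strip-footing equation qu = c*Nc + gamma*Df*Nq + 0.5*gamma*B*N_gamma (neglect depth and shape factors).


Compute qu = c*Nc + gamma*Df*Nq + 0.5*gamma*B*N_gamma
Term 1: 35.3 * 46.13 = 1628.389
Term 2: 17.5 * 1.6 * 33.3 = 932.4
Term 3: 0.5 * 17.5 * 1.0 * 48.03 = 420.2625
qu = 1628.389 + 932.4 + 420.2625
qu = 2981.05 kPa


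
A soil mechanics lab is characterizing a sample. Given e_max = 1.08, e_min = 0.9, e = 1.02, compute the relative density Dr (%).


Using Dr = (e_max - e) / (e_max - e_min) * 100
e_max - e = 1.08 - 1.02 = 0.06
e_max - e_min = 1.08 - 0.9 = 0.18
Dr = 0.06 / 0.18 * 100
Dr = 33.33 %


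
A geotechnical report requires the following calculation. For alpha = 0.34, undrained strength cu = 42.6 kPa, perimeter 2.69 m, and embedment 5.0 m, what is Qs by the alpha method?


Result: 194.81 kN

Derivation:
Using Qs = alpha * cu * perimeter * L
Qs = 0.34 * 42.6 * 2.69 * 5.0
Qs = 194.81 kN


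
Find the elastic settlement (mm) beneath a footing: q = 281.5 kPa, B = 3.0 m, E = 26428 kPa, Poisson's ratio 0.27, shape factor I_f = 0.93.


Using Se = q * B * (1 - nu^2) * I_f / E
1 - nu^2 = 1 - 0.27^2 = 0.9271
Se = 281.5 * 3.0 * 0.9271 * 0.93 / 26428
Se = 0.027551 m
Convert to mm: Se = 0.027551 * 1000 = 27.551 mm


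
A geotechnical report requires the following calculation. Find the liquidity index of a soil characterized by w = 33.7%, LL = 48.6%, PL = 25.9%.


First compute the plasticity index:
PI = LL - PL = 48.6 - 25.9 = 22.7
Then compute the liquidity index:
LI = (w - PL) / PI
LI = (33.7 - 25.9) / 22.7
LI = 0.344


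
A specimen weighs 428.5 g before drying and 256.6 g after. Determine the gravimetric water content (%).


Using w = (m_wet - m_dry) / m_dry * 100
m_wet - m_dry = 428.5 - 256.6 = 171.9 g
w = 171.9 / 256.6 * 100
w = 66.99 %


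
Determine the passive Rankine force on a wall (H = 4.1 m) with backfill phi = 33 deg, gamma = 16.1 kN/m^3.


Compute passive earth pressure coefficient:
Kp = tan^2(45 + phi/2) = tan^2(61.5) = 3.39212
Compute passive force:
Pp = 0.5 * Kp * gamma * H^2
Pp = 0.5 * 3.39212 * 16.1 * 4.1^2
Pp = 459.02 kN/m


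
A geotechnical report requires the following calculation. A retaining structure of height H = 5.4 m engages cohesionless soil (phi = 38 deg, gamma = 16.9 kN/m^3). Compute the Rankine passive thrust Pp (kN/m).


Compute passive earth pressure coefficient:
Kp = tan^2(45 + phi/2) = tan^2(64.0) = 4.203746
Compute passive force:
Pp = 0.5 * Kp * gamma * H^2
Pp = 0.5 * 4.203746 * 16.9 * 5.4^2
Pp = 1035.81 kN/m


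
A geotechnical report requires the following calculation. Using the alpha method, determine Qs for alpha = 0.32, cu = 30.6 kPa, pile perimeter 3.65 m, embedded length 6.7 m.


Using Qs = alpha * cu * perimeter * L
Qs = 0.32 * 30.6 * 3.65 * 6.7
Qs = 239.46 kN


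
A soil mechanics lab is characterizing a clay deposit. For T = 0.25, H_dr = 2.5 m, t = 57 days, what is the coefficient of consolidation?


Result: 0.02741 m^2/day

Derivation:
Using cv = T * H_dr^2 / t
H_dr^2 = 2.5^2 = 6.25
cv = 0.25 * 6.25 / 57
cv = 0.02741 m^2/day


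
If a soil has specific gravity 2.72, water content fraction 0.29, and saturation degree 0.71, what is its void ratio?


Result: 1.111

Derivation:
Using the relation e = Gs * w / S
e = 2.72 * 0.29 / 0.71
e = 1.111


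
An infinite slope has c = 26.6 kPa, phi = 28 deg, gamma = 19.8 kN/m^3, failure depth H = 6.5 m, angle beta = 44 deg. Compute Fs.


Using Fs = c / (gamma*H*sin(beta)*cos(beta)) + tan(phi)/tan(beta)
Cohesion contribution = 26.6 / (19.8*6.5*sin(44)*cos(44))
Cohesion contribution = 0.413616
Friction contribution = tan(28)/tan(44) = 0.550601
Fs = 0.413616 + 0.550601
Fs = 0.964


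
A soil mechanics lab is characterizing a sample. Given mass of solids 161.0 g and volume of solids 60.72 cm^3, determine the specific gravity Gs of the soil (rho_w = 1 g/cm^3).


Result: 2.652

Derivation:
Using Gs = m_s / (V_s * rho_w)
Since rho_w = 1 g/cm^3:
Gs = 161.0 / 60.72
Gs = 2.652


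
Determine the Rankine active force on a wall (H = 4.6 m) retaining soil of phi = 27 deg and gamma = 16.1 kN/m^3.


Result: 63.97 kN/m

Derivation:
Compute active earth pressure coefficient:
Ka = tan^2(45 - phi/2) = tan^2(31.5) = 0.375525
Compute active force:
Pa = 0.5 * Ka * gamma * H^2
Pa = 0.5 * 0.375525 * 16.1 * 4.6^2
Pa = 63.97 kN/m


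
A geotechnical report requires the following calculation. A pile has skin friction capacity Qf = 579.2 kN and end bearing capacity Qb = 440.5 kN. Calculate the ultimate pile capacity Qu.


Result: 1019.7 kN

Derivation:
Using Qu = Qf + Qb
Qu = 579.2 + 440.5
Qu = 1019.7 kN


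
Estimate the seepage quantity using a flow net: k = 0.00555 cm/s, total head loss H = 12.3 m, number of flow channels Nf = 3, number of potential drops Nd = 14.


Result: 0.0001463 m^3/s per m

Derivation:
Convert k to m/s for unit consistency with H:
k = 0.00555 cm/s = 0.00555 / 100 m/s = 5.55e-05 m/s
Using q = k * H * Nf / Nd
Nf / Nd = 3 / 14 = 0.2143
q = 5.55e-05 * 12.3 * 0.2143
q = 0.0001463 m^3/s per m


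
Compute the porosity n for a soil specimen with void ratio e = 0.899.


Result: 0.4734

Derivation:
Using the relation n = e / (1 + e)
n = 0.899 / (1 + 0.899)
n = 0.899 / 1.899
n = 0.4734


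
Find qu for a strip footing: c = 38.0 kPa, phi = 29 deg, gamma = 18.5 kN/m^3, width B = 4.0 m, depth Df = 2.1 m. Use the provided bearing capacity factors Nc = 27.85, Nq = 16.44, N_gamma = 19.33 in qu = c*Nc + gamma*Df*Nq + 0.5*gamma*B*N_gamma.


Result: 2412.2 kPa

Derivation:
Compute qu = c*Nc + gamma*Df*Nq + 0.5*gamma*B*N_gamma
Term 1: 38.0 * 27.85 = 1058.3
Term 2: 18.5 * 2.1 * 16.44 = 638.694
Term 3: 0.5 * 18.5 * 4.0 * 19.33 = 715.21
qu = 1058.3 + 638.694 + 715.21
qu = 2412.2 kPa


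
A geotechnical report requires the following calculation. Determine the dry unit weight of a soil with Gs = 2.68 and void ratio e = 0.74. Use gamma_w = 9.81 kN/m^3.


Result: 15.11 kN/m^3

Derivation:
Using gamma_d = Gs * gamma_w / (1 + e)
gamma_d = 2.68 * 9.81 / (1 + 0.74)
gamma_d = 2.68 * 9.81 / 1.74
gamma_d = 15.11 kN/m^3


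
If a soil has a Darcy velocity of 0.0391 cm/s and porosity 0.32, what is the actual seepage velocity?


Result: 0.12219 cm/s

Derivation:
Using v_s = v_d / n
v_s = 0.0391 / 0.32
v_s = 0.12219 cm/s


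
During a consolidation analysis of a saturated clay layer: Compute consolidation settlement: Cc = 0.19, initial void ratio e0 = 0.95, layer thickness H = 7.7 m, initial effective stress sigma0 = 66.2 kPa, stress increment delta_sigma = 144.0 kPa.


Using Sc = Cc * H / (1 + e0) * log10((sigma0 + delta_sigma) / sigma0)
Stress ratio = (66.2 + 144.0) / 66.2 = 3.17523
log10(3.17523) = 0.501775
Cc * H / (1 + e0) = 0.19 * 7.7 / (1 + 0.95) = 0.750256
Sc = 0.750256 * 0.501775
Sc = 0.3765 m


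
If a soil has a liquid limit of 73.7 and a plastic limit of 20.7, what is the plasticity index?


Using PI = LL - PL
PI = 73.7 - 20.7
PI = 53.0


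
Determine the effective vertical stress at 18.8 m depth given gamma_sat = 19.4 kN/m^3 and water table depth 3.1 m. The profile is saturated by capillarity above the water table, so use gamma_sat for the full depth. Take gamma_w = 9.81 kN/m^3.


Total stress = gamma_sat * depth
sigma = 19.4 * 18.8 = 364.72 kPa
Pore water pressure u = gamma_w * (depth - d_wt)
u = 9.81 * (18.8 - 3.1) = 154.017 kPa
Effective stress = sigma - u
sigma' = 364.72 - 154.017 = 210.7 kPa


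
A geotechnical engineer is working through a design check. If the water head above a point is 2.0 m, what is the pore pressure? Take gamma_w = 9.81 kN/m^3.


Using u = gamma_w * h_w
u = 9.81 * 2.0
u = 19.62 kPa


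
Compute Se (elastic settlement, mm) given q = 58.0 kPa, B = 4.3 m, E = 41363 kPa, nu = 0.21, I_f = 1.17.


Using Se = q * B * (1 - nu^2) * I_f / E
1 - nu^2 = 1 - 0.21^2 = 0.9559
Se = 58.0 * 4.3 * 0.9559 * 1.17 / 41363
Se = 0.006743 m
Convert to mm: Se = 0.006743 * 1000 = 6.743 mm


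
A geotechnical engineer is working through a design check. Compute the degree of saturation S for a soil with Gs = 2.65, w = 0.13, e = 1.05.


Result: 0.3281

Derivation:
Using S = Gs * w / e
S = 2.65 * 0.13 / 1.05
S = 0.3281


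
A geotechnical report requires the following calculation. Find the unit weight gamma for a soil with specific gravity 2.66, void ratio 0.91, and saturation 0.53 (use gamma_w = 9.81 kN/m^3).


Using gamma = gamma_w * (Gs + S*e) / (1 + e)
Numerator: Gs + S*e = 2.66 + 0.53*0.91 = 3.1423
Denominator: 1 + e = 1 + 0.91 = 1.91
gamma = 9.81 * 3.1423 / 1.91
gamma = 16.139 kN/m^3


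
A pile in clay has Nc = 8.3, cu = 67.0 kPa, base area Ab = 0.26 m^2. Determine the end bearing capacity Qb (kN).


Using Qb = Nc * cu * Ab
Qb = 8.3 * 67.0 * 0.26
Qb = 144.59 kN


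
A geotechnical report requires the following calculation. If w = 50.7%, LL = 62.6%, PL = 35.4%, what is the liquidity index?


First compute the plasticity index:
PI = LL - PL = 62.6 - 35.4 = 27.2
Then compute the liquidity index:
LI = (w - PL) / PI
LI = (50.7 - 35.4) / 27.2
LI = 0.563


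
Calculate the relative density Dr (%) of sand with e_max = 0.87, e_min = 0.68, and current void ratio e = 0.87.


Using Dr = (e_max - e) / (e_max - e_min) * 100
e_max - e = 0.87 - 0.87 = 0.0
e_max - e_min = 0.87 - 0.68 = 0.19
Dr = 0.0 / 0.19 * 100
Dr = 0.0 %


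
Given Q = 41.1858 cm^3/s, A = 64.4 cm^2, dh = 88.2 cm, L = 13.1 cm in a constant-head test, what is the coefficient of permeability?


Result: 0.094987 cm/s

Derivation:
Compute hydraulic gradient:
i = dh / L = 88.2 / 13.1 = 6.73282
Then apply Darcy's law:
k = Q / (A * i)
k = 41.1858 / (64.4 * 6.73282)
k = 41.1858 / 433.594
k = 0.094987 cm/s


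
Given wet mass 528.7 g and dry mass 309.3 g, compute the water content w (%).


Result: 70.93 %

Derivation:
Using w = (m_wet - m_dry) / m_dry * 100
m_wet - m_dry = 528.7 - 309.3 = 219.4 g
w = 219.4 / 309.3 * 100
w = 70.93 %


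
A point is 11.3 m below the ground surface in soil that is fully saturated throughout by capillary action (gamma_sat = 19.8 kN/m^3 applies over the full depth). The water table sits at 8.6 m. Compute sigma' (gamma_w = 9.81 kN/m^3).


Total stress = gamma_sat * depth
sigma = 19.8 * 11.3 = 223.74 kPa
Pore water pressure u = gamma_w * (depth - d_wt)
u = 9.81 * (11.3 - 8.6) = 26.487 kPa
Effective stress = sigma - u
sigma' = 223.74 - 26.487 = 197.25 kPa


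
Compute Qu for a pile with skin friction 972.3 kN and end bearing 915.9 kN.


Using Qu = Qf + Qb
Qu = 972.3 + 915.9
Qu = 1888.2 kN


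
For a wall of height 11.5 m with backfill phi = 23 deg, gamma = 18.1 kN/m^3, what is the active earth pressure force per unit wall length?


Compute active earth pressure coefficient:
Ka = tan^2(45 - phi/2) = tan^2(33.5) = 0.438092
Compute active force:
Pa = 0.5 * Ka * gamma * H^2
Pa = 0.5 * 0.438092 * 18.1 * 11.5^2
Pa = 524.34 kN/m


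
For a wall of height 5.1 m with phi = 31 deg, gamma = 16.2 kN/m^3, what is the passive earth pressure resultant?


Result: 658.17 kN/m

Derivation:
Compute passive earth pressure coefficient:
Kp = tan^2(45 + phi/2) = tan^2(60.5) = 3.124035
Compute passive force:
Pp = 0.5 * Kp * gamma * H^2
Pp = 0.5 * 3.124035 * 16.2 * 5.1^2
Pp = 658.17 kN/m


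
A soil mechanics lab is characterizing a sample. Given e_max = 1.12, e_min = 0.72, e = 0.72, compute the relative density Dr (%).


Result: 100.0 %

Derivation:
Using Dr = (e_max - e) / (e_max - e_min) * 100
e_max - e = 1.12 - 0.72 = 0.4
e_max - e_min = 1.12 - 0.72 = 0.4
Dr = 0.4 / 0.4 * 100
Dr = 100.0 %


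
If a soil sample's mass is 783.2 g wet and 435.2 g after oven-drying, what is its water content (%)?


Using w = (m_wet - m_dry) / m_dry * 100
m_wet - m_dry = 783.2 - 435.2 = 348.0 g
w = 348.0 / 435.2 * 100
w = 79.96 %


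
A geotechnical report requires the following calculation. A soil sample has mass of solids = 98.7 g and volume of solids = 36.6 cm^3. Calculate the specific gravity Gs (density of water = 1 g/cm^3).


Using Gs = m_s / (V_s * rho_w)
Since rho_w = 1 g/cm^3:
Gs = 98.7 / 36.6
Gs = 2.697


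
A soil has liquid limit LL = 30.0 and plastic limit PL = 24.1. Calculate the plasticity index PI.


Result: 5.9

Derivation:
Using PI = LL - PL
PI = 30.0 - 24.1
PI = 5.9


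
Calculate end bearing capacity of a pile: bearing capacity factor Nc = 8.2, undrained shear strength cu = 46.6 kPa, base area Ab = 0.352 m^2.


Using Qb = Nc * cu * Ab
Qb = 8.2 * 46.6 * 0.352
Qb = 134.51 kN


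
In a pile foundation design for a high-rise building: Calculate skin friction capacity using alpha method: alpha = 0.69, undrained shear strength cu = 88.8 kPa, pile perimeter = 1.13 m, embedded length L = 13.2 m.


Result: 913.93 kN

Derivation:
Using Qs = alpha * cu * perimeter * L
Qs = 0.69 * 88.8 * 1.13 * 13.2
Qs = 913.93 kN


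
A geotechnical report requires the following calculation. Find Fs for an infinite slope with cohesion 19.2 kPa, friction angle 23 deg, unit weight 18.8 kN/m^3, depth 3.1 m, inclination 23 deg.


Using Fs = c / (gamma*H*sin(beta)*cos(beta)) + tan(phi)/tan(beta)
Cohesion contribution = 19.2 / (18.8*3.1*sin(23)*cos(23))
Cohesion contribution = 0.915962
Friction contribution = tan(23)/tan(23) = 1
Fs = 0.915962 + 1
Fs = 1.916


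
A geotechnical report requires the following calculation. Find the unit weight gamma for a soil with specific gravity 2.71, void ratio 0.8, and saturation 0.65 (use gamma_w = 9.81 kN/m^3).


Result: 17.604 kN/m^3

Derivation:
Using gamma = gamma_w * (Gs + S*e) / (1 + e)
Numerator: Gs + S*e = 2.71 + 0.65*0.8 = 3.23
Denominator: 1 + e = 1 + 0.8 = 1.8
gamma = 9.81 * 3.23 / 1.8
gamma = 17.604 kN/m^3


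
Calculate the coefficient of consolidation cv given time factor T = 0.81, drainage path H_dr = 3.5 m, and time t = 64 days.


Using cv = T * H_dr^2 / t
H_dr^2 = 3.5^2 = 12.25
cv = 0.81 * 12.25 / 64
cv = 0.15504 m^2/day


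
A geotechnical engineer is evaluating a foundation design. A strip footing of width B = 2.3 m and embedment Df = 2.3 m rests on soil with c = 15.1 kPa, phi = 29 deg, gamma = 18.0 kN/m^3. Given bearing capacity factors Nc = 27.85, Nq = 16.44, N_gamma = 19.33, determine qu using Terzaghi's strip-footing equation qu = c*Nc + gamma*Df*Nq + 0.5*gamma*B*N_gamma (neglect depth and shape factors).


Result: 1501.28 kPa

Derivation:
Compute qu = c*Nc + gamma*Df*Nq + 0.5*gamma*B*N_gamma
Term 1: 15.1 * 27.85 = 420.535
Term 2: 18.0 * 2.3 * 16.44 = 680.616
Term 3: 0.5 * 18.0 * 2.3 * 19.33 = 400.131
qu = 420.535 + 680.616 + 400.131
qu = 1501.28 kPa


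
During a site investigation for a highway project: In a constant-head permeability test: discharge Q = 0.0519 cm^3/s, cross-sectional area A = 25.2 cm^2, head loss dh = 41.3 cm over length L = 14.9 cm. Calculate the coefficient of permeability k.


Compute hydraulic gradient:
i = dh / L = 41.3 / 14.9 = 2.77181
Then apply Darcy's law:
k = Q / (A * i)
k = 0.0519 / (25.2 * 2.77181)
k = 0.0519 / 69.8497
k = 0.000743 cm/s


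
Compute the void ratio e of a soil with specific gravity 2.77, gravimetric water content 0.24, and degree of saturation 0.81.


Using the relation e = Gs * w / S
e = 2.77 * 0.24 / 0.81
e = 0.8207


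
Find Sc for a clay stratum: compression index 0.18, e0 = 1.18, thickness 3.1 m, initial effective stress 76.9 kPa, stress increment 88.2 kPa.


Result: 0.0849 m

Derivation:
Using Sc = Cc * H / (1 + e0) * log10((sigma0 + delta_sigma) / sigma0)
Stress ratio = (76.9 + 88.2) / 76.9 = 2.14694
log10(2.14694) = 0.331821
Cc * H / (1 + e0) = 0.18 * 3.1 / (1 + 1.18) = 0.255963
Sc = 0.255963 * 0.331821
Sc = 0.0849 m


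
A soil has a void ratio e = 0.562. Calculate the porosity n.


Using the relation n = e / (1 + e)
n = 0.562 / (1 + 0.562)
n = 0.562 / 1.562
n = 0.3598


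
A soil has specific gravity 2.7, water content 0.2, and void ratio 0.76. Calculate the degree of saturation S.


Result: 0.7105

Derivation:
Using S = Gs * w / e
S = 2.7 * 0.2 / 0.76
S = 0.7105


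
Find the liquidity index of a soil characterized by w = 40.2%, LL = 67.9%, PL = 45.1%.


First compute the plasticity index:
PI = LL - PL = 67.9 - 45.1 = 22.8
Then compute the liquidity index:
LI = (w - PL) / PI
LI = (40.2 - 45.1) / 22.8
LI = -0.215


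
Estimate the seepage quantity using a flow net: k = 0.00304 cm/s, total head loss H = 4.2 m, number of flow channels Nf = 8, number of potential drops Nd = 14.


Result: 7.296e-05 m^3/s per m

Derivation:
Convert k to m/s for unit consistency with H:
k = 0.00304 cm/s = 0.00304 / 100 m/s = 3.04e-05 m/s
Using q = k * H * Nf / Nd
Nf / Nd = 8 / 14 = 0.5714
q = 3.04e-05 * 4.2 * 0.5714
q = 7.296e-05 m^3/s per m


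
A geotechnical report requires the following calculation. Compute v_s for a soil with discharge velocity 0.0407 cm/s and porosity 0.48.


Using v_s = v_d / n
v_s = 0.0407 / 0.48
v_s = 0.08479 cm/s


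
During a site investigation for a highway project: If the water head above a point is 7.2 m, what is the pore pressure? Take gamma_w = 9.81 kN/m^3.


Using u = gamma_w * h_w
u = 9.81 * 7.2
u = 70.63 kPa


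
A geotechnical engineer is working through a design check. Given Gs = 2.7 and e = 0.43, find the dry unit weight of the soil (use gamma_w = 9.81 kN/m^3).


Using gamma_d = Gs * gamma_w / (1 + e)
gamma_d = 2.7 * 9.81 / (1 + 0.43)
gamma_d = 2.7 * 9.81 / 1.43
gamma_d = 18.522 kN/m^3


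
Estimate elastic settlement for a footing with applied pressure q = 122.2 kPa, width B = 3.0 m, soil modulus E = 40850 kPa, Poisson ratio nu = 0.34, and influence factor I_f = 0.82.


Result: 6.508 mm

Derivation:
Using Se = q * B * (1 - nu^2) * I_f / E
1 - nu^2 = 1 - 0.34^2 = 0.8844
Se = 122.2 * 3.0 * 0.8844 * 0.82 / 40850
Se = 0.006508 m
Convert to mm: Se = 0.006508 * 1000 = 6.508 mm


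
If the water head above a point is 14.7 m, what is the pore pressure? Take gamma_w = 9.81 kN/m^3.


Result: 144.21 kPa

Derivation:
Using u = gamma_w * h_w
u = 9.81 * 14.7
u = 144.21 kPa


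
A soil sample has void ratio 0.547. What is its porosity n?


Result: 0.3536

Derivation:
Using the relation n = e / (1 + e)
n = 0.547 / (1 + 0.547)
n = 0.547 / 1.547
n = 0.3536


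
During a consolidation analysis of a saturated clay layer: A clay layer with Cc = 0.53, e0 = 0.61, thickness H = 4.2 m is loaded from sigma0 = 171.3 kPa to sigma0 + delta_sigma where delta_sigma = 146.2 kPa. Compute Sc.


Using Sc = Cc * H / (1 + e0) * log10((sigma0 + delta_sigma) / sigma0)
Stress ratio = (171.3 + 146.2) / 171.3 = 1.85347
log10(1.85347) = 0.267986
Cc * H / (1 + e0) = 0.53 * 4.2 / (1 + 0.61) = 1.38261
Sc = 1.38261 * 0.267986
Sc = 0.3705 m


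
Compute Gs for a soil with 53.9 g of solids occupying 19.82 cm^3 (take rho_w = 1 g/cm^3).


Using Gs = m_s / (V_s * rho_w)
Since rho_w = 1 g/cm^3:
Gs = 53.9 / 19.82
Gs = 2.719


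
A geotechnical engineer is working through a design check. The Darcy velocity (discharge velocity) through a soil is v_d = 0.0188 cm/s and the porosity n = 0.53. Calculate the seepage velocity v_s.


Using v_s = v_d / n
v_s = 0.0188 / 0.53
v_s = 0.03547 cm/s


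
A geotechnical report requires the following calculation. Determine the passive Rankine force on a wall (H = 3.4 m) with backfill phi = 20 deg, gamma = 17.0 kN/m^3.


Compute passive earth pressure coefficient:
Kp = tan^2(45 + phi/2) = tan^2(55.0) = 2.039607
Compute passive force:
Pp = 0.5 * Kp * gamma * H^2
Pp = 0.5 * 2.039607 * 17.0 * 3.4^2
Pp = 200.41 kN/m


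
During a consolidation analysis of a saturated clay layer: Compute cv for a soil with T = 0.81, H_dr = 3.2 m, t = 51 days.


Using cv = T * H_dr^2 / t
H_dr^2 = 3.2^2 = 10.24
cv = 0.81 * 10.24 / 51
cv = 0.16264 m^2/day


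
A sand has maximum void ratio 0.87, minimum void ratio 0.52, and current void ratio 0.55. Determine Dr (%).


Using Dr = (e_max - e) / (e_max - e_min) * 100
e_max - e = 0.87 - 0.55 = 0.32
e_max - e_min = 0.87 - 0.52 = 0.35
Dr = 0.32 / 0.35 * 100
Dr = 91.43 %


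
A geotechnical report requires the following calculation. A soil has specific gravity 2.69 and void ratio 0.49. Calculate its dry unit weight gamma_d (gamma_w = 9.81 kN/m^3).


Using gamma_d = Gs * gamma_w / (1 + e)
gamma_d = 2.69 * 9.81 / (1 + 0.49)
gamma_d = 2.69 * 9.81 / 1.49
gamma_d = 17.711 kN/m^3


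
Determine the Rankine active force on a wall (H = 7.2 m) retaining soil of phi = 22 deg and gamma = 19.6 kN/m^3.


Result: 231.14 kN/m

Derivation:
Compute active earth pressure coefficient:
Ka = tan^2(45 - phi/2) = tan^2(34.0) = 0.454962
Compute active force:
Pa = 0.5 * Ka * gamma * H^2
Pa = 0.5 * 0.454962 * 19.6 * 7.2^2
Pa = 231.14 kN/m


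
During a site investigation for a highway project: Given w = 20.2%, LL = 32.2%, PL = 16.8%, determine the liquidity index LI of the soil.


First compute the plasticity index:
PI = LL - PL = 32.2 - 16.8 = 15.4
Then compute the liquidity index:
LI = (w - PL) / PI
LI = (20.2 - 16.8) / 15.4
LI = 0.221
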